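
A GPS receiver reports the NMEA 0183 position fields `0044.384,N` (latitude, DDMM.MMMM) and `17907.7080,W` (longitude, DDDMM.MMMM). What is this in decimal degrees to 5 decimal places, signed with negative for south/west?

0.73973, -179.12847

Lat: split at 2 digits → 00° and 44.384′; 0 + 44.384/60 = 0.739733
N → positive
λ: split at 3 digits → 179° and 7.708′; 179 + 7.708/60 = 179.128467
W ⇒ negate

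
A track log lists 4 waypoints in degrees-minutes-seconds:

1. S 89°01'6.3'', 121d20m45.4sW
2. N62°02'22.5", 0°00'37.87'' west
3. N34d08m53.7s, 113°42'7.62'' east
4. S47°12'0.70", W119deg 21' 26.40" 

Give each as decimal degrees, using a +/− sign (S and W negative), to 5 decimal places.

1. -89.01842, -121.34594
2. 62.03958, -0.01052
3. 34.14825, 113.70212
4. -47.20019, -119.35733

Point 1:
  Lat: 1′ + 6.3″ = 1.10500′; 89 + 1.10500/60 = 89.018417
  S → negative
  Lon: 121 + 20/60 + 45.4/3600 = 121.345944
  hemisphere W, so the sign is −
Point 2:
  Lat: 2′ + 22.5″ = 2.37500′; 62 + 2.37500/60 = 62.039583
  N → positive
  λ: 0° + 0/60 + 37.87/3600 = 0 + 0.000000 + 0.010519 = 0.010519
  W ⇒ negate
Point 3:
  φ: 8′ + 53.7″ = 8.89500′; 34 + 8.89500/60 = 34.148250
  N ⇒ keep positive
  Longitude: 42′ + 7.62″ = 42.12700′; 113 + 42.12700/60 = 113.702117
  E ⇒ keep positive
Point 4:
  Latitude: 47 + 12/60 + 0.7/3600 = 47.200194
  hemisphere S, so the sign is −
  Lon: 119° + 21/60 + 26.4/3600 = 119 + 0.350000 + 0.007333 = 119.357333
  hemisphere W, so the sign is −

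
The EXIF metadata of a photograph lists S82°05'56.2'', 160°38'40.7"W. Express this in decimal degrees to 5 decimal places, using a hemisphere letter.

Lat: 82° + 5/60 + 56.2/3600 = 82 + 0.083333 + 0.015611 = 82.098944
λ: 38′ + 40.7″ = 38.67833′; 160 + 38.67833/60 = 160.644639

82.09894° S, 160.64464° W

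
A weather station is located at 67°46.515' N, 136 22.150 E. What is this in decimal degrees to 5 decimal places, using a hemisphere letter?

67.77525° N, 136.36917° E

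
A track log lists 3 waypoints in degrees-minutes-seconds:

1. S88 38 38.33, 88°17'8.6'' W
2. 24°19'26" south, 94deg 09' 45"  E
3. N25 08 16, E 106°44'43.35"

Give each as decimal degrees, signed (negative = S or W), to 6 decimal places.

1. -88.643981, -88.285722
2. -24.323889, 94.162500
3. 25.137778, 106.745375

Point 1:
  Lat: 88 + 38/60 + 38.33/3600 = 88.6439806
  hemisphere S, so the sign is −
  Lon: 17′ + 8.6″ = 17.14333′; 88 + 17.14333/60 = 88.2857222
  W → negative
Point 2:
  Lat: 24 + 19/60 + 26/3600 = 24.3238889
  S ⇒ negate
  Longitude: 94° + 9/60 + 45/3600 = 94 + 0.150000 + 0.012500 = 94.1625000
  E ⇒ keep positive
Point 3:
  Lat: 8′ + 16″ = 8.26667′; 25 + 8.26667/60 = 25.1377778
  N ⇒ keep positive
  Lon: 44′ + 43.35″ = 44.72250′; 106 + 44.72250/60 = 106.7453750
  E → positive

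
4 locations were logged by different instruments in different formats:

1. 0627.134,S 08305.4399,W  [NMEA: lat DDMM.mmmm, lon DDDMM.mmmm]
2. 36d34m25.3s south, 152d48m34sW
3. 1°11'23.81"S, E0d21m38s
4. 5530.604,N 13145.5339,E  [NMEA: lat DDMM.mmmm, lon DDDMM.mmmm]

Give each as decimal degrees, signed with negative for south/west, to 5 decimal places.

1. -6.45223, -83.09067
2. -36.57369, -152.80944
3. -1.18995, 0.36056
4. 55.51007, 131.75890

Point 1:
  φ: degrees = first 2 digits = 6, minutes = 27.134; 6 + 27.134/60 = 6.452233
  S ⇒ negate
  Longitude: degrees = first 3 digits = 83, minutes = 5.4399; 83 + 5.4399/60 = 83.090665
  W ⇒ negate
Point 2:
  φ: 36 + 34/60 + 25.3/3600 = 36.573694
  S → negative
  Lon: 48′ + 34″ = 48.56667′; 152 + 48.56667/60 = 152.809444
  W → negative
Point 3:
  Latitude: 11′ + 23.81″ = 11.39683′; 1 + 11.39683/60 = 1.189947
  S ⇒ negate
  Lon: 21′ + 38″ = 21.63333′; 0 + 21.63333/60 = 0.360556
  E → positive
Point 4:
  φ: split at 2 digits → 55° and 30.604′; 55 + 30.604/60 = 55.510067
  N ⇒ keep positive
  Lon: split at 3 digits → 131° and 45.5339′; 131 + 45.5339/60 = 131.758898
  E → positive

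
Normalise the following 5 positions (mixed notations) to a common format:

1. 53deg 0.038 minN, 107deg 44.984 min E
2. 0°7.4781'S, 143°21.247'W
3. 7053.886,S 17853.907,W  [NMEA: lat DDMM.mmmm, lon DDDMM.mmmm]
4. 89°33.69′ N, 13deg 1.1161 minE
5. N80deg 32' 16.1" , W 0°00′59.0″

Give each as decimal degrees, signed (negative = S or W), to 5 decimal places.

1. 53.00063, 107.74973
2. -0.12464, -143.35412
3. -70.89810, -178.89845
4. 89.56150, 13.01860
5. 80.53781, -0.01639

Point 1:
  Latitude: 0.038′ = 0.000633°; total 53.000633
  N → positive
  Longitude: 107 + 44.984/60 = 107.749733
  E → positive
Point 2:
  Lat: 7.4781′ = 0.124635°; total 0.124635
  hemisphere S, so the sign is −
  Lon: 21.247′ = 0.354117°; total 143.354117
  hemisphere W, so the sign is −
Point 3:
  φ: degrees = first 2 digits = 70, minutes = 53.886; 70 + 53.886/60 = 70.898100
  S → negative
  Lon: split at 3 digits → 178° and 53.907′; 178 + 53.907/60 = 178.898450
  hemisphere W, so the sign is −
Point 4:
  φ: 33.69′ = 0.561500°; total 89.561500
  N → positive
  λ: 1.1161′ = 0.018602°; total 13.018602
  E → positive
Point 5:
  φ: 32′ + 16.1″ = 32.26833′; 80 + 32.26833/60 = 80.537806
  N → positive
  Lon: 0′ + 59″ = 0.98333′; 0 + 0.98333/60 = 0.016389
  hemisphere W, so the sign is −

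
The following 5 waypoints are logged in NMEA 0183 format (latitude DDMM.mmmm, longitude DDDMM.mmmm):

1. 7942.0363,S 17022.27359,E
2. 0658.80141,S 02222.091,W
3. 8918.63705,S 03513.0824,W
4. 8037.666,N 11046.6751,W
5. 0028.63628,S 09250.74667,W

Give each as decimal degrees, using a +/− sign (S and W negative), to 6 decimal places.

1. -79.700605, 170.371227
2. -6.980024, -22.368183
3. -89.310618, -35.218040
4. 80.627767, -110.777918
5. -0.477271, -92.845778

Point 1:
  Lat: split at 2 digits → 79° and 42.0363′; 79 + 42.0363/60 = 79.7006050
  S ⇒ negate
  Longitude: degrees = first 3 digits = 170, minutes = 22.27359; 170 + 22.27359/60 = 170.3712265
  E ⇒ keep positive
Point 2:
  Latitude: split at 2 digits → 06° and 58.80141′; 6 + 58.80141/60 = 6.9800235
  S → negative
  Lon: degrees = first 3 digits = 22, minutes = 22.091; 22 + 22.091/60 = 22.3681833
  W → negative
Point 3:
  φ: split at 2 digits → 89° and 18.63705′; 89 + 18.63705/60 = 89.3106175
  S ⇒ negate
  λ: degrees = first 3 digits = 35, minutes = 13.0824; 35 + 13.0824/60 = 35.2180400
  W → negative
Point 4:
  φ: split at 2 digits → 80° and 37.666′; 80 + 37.666/60 = 80.6277667
  N → positive
  Longitude: split at 3 digits → 110° and 46.6751′; 110 + 46.6751/60 = 110.7779183
  W → negative
Point 5:
  Lat: degrees = first 2 digits = 0, minutes = 28.63628; 0 + 28.63628/60 = 0.4772713
  hemisphere S, so the sign is −
  λ: split at 3 digits → 092° and 50.74667′; 92 + 50.74667/60 = 92.8457778
  W ⇒ negate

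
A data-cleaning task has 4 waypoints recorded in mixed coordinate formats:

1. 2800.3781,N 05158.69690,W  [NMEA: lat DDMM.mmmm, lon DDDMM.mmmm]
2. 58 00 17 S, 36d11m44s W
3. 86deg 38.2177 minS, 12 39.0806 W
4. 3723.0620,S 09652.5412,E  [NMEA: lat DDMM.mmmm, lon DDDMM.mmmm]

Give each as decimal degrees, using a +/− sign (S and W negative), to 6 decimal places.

Point 1:
  Latitude: degrees = first 2 digits = 28, minutes = 0.3781; 28 + 0.3781/60 = 28.0063017
  N → positive
  Lon: degrees = first 3 digits = 51, minutes = 58.6969; 51 + 58.6969/60 = 51.9782817
  W → negative
Point 2:
  φ: 58° + 0/60 + 17/3600 = 58 + 0.000000 + 0.004722 = 58.0047222
  hemisphere S, so the sign is −
  Lon: 36 + 11/60 + 44/3600 = 36.1955556
  W ⇒ negate
Point 3:
  Latitude: 38.2177′ = 0.636962°; total 86.6369617
  S → negative
  Longitude: 12 + 39.0806/60 = 12.6513433
  W ⇒ negate
Point 4:
  φ: degrees = first 2 digits = 37, minutes = 23.062; 37 + 23.062/60 = 37.3843667
  S ⇒ negate
  Lon: degrees = first 3 digits = 96, minutes = 52.5412; 96 + 52.5412/60 = 96.8756867
  E → positive

1. 28.006302, -51.978282
2. -58.004722, -36.195556
3. -86.636962, -12.651343
4. -37.384367, 96.875687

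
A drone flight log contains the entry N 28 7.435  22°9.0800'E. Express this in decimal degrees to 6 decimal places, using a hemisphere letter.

28.123917° N, 22.151333° E

Latitude: 28 + 7.435/60 = 28.1239167
λ: 22 + 9.08/60 = 22.1513333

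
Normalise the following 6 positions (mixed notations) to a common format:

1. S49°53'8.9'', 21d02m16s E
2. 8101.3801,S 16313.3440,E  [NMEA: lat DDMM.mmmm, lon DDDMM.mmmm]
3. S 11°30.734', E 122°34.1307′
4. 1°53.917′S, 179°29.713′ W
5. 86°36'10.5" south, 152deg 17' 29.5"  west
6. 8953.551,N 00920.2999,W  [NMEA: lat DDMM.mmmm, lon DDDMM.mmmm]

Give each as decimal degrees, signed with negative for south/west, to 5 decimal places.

1. -49.88581, 21.03778
2. -81.02300, 163.22240
3. -11.51223, 122.56885
4. -1.89862, -179.49522
5. -86.60292, -152.29153
6. 89.89252, -9.33833

Point 1:
  Latitude: 49 + 53/60 + 8.9/3600 = 49.885806
  S ⇒ negate
  Lon: 2′ + 16″ = 2.26667′; 21 + 2.26667/60 = 21.037778
  E ⇒ keep positive
Point 2:
  Latitude: degrees = first 2 digits = 81, minutes = 1.3801; 81 + 1.3801/60 = 81.023002
  S → negative
  λ: split at 3 digits → 163° and 13.344′; 163 + 13.344/60 = 163.222400
  E ⇒ keep positive
Point 3:
  Latitude: 30.734′ = 0.512233°; total 11.512233
  S → negative
  λ: 34.1307′ = 0.568845°; total 122.568845
  E ⇒ keep positive
Point 4:
  Lat: 1 + 53.917/60 = 1.898617
  hemisphere S, so the sign is −
  Lon: 29.713′ = 0.495217°; total 179.495217
  hemisphere W, so the sign is −
Point 5:
  Lat: 36′ + 10.5″ = 36.17500′; 86 + 36.17500/60 = 86.602917
  S ⇒ negate
  Longitude: 17′ + 29.5″ = 17.49167′; 152 + 17.49167/60 = 152.291528
  W → negative
Point 6:
  φ: degrees = first 2 digits = 89, minutes = 53.551; 89 + 53.551/60 = 89.892517
  N ⇒ keep positive
  λ: split at 3 digits → 009° and 20.2999′; 9 + 20.2999/60 = 9.338332
  hemisphere W, so the sign is −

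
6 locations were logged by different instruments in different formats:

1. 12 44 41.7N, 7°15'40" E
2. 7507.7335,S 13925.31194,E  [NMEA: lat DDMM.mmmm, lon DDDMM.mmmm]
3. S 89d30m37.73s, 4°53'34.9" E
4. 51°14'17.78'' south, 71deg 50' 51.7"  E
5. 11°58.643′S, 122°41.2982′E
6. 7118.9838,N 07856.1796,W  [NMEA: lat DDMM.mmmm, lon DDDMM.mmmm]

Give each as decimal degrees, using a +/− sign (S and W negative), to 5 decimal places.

1. 12.74492, 7.26111
2. -75.12889, 139.42187
3. -89.51048, 4.89303
4. -51.23827, 71.84769
5. -11.97738, 122.68830
6. 71.31640, -78.93633

Point 1:
  Latitude: 44′ + 41.7″ = 44.69500′; 12 + 44.69500/60 = 12.744917
  N → positive
  Lon: 15′ + 40″ = 15.66667′; 7 + 15.66667/60 = 7.261111
  E → positive
Point 2:
  Latitude: degrees = first 2 digits = 75, minutes = 7.7335; 75 + 7.7335/60 = 75.128892
  hemisphere S, so the sign is −
  Lon: split at 3 digits → 139° and 25.31194′; 139 + 25.31194/60 = 139.421866
  E ⇒ keep positive
Point 3:
  Latitude: 30′ + 37.73″ = 30.62883′; 89 + 30.62883/60 = 89.510481
  hemisphere S, so the sign is −
  λ: 4 + 53/60 + 34.9/3600 = 4.893028
  E ⇒ keep positive
Point 4:
  φ: 51° + 14/60 + 17.78/3600 = 51 + 0.233333 + 0.004939 = 51.238272
  S → negative
  λ: 71 + 50/60 + 51.7/3600 = 71.847694
  E → positive
Point 5:
  Latitude: 58.643′ = 0.977383°; total 11.977383
  S → negative
  Longitude: 41.2982′ = 0.688303°; total 122.688303
  E ⇒ keep positive
Point 6:
  Lat: split at 2 digits → 71° and 18.9838′; 71 + 18.9838/60 = 71.316397
  N → positive
  Lon: split at 3 digits → 078° and 56.1796′; 78 + 56.1796/60 = 78.936327
  W ⇒ negate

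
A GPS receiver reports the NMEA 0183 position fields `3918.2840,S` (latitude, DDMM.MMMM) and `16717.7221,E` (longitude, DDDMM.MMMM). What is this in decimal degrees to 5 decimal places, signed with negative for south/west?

-39.30473, 167.29537

Latitude: degrees = first 2 digits = 39, minutes = 18.284; 39 + 18.284/60 = 39.304733
S ⇒ negate
Longitude: degrees = first 3 digits = 167, minutes = 17.7221; 167 + 17.7221/60 = 167.295368
E → positive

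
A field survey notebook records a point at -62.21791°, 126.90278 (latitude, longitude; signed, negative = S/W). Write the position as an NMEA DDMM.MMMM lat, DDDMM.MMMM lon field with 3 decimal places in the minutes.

6213.075,S / 12654.167,E

Latitude is negative → S; |value| = 62.217910
Lat: minutes = (62.217910 − 62) × 60 = 13.07460
λ: 126° + 0.902780 × 60 = 126° 54.16680′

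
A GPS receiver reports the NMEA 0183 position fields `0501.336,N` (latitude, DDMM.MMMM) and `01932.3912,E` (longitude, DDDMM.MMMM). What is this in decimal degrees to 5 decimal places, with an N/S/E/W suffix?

φ: degrees = first 2 digits = 5, minutes = 1.336; 5 + 1.336/60 = 5.022267
Lon: split at 3 digits → 019° and 32.3912′; 19 + 32.3912/60 = 19.539853

5.02227° N, 19.53985° E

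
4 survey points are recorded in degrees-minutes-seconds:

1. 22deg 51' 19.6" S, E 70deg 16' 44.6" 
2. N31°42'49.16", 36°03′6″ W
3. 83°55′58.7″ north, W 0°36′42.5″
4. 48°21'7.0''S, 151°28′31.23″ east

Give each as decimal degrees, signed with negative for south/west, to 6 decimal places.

Point 1:
  Latitude: 22 + 51/60 + 19.6/3600 = 22.8554444
  S → negative
  λ: 70° + 16/60 + 44.6/3600 = 70 + 0.266667 + 0.012389 = 70.2790556
  E → positive
Point 2:
  Latitude: 31° + 42/60 + 49.16/3600 = 31 + 0.700000 + 0.013656 = 31.7136556
  N → positive
  λ: 3′ + 6″ = 3.10000′; 36 + 3.10000/60 = 36.0516667
  hemisphere W, so the sign is −
Point 3:
  Lat: 83° + 55/60 + 58.7/3600 = 83 + 0.916667 + 0.016306 = 83.9329722
  N ⇒ keep positive
  Lon: 36′ + 42.5″ = 36.70833′; 0 + 36.70833/60 = 0.6118056
  W ⇒ negate
Point 4:
  φ: 21′ + 7″ = 21.11667′; 48 + 21.11667/60 = 48.3519444
  S → negative
  Lon: 28′ + 31.23″ = 28.52050′; 151 + 28.52050/60 = 151.4753417
  E → positive

1. -22.855444, 70.279056
2. 31.713656, -36.051667
3. 83.932972, -0.611806
4. -48.351944, 151.475342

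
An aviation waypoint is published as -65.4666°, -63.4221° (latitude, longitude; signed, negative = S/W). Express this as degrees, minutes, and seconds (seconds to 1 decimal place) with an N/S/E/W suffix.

Latitude is negative → S; |value| = 65.466600
φ: 0.466600 × 60 = 27.99600′ → 27′, remainder × 60 = 59.760″
Longitude is negative → W; |value| = 63.422100
Lon: 0.422100° → 25.32600′; 0.32600 × 60 = 19.560″

65°27′59.8″ S, 63°25′19.6″ W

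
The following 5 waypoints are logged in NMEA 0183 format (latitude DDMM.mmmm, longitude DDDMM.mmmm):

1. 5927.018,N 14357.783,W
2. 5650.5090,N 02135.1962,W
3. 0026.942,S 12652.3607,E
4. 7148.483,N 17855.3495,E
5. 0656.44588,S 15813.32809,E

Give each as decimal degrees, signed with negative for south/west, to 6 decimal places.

1. 59.450300, -143.963050
2. 56.841817, -21.586603
3. -0.449033, 126.872678
4. 71.808050, 178.922492
5. -6.940765, 158.222135

Point 1:
  Lat: split at 2 digits → 59° and 27.018′; 59 + 27.018/60 = 59.4503000
  N ⇒ keep positive
  λ: degrees = first 3 digits = 143, minutes = 57.783; 143 + 57.783/60 = 143.9630500
  hemisphere W, so the sign is −
Point 2:
  Latitude: split at 2 digits → 56° and 50.509′; 56 + 50.509/60 = 56.8418167
  N ⇒ keep positive
  Lon: split at 3 digits → 021° and 35.1962′; 21 + 35.1962/60 = 21.5866033
  W → negative
Point 3:
  Lat: degrees = first 2 digits = 0, minutes = 26.942; 0 + 26.942/60 = 0.4490333
  hemisphere S, so the sign is −
  λ: split at 3 digits → 126° and 52.3607′; 126 + 52.3607/60 = 126.8726783
  E ⇒ keep positive
Point 4:
  Lat: degrees = first 2 digits = 71, minutes = 48.483; 71 + 48.483/60 = 71.8080500
  N → positive
  λ: split at 3 digits → 178° and 55.3495′; 178 + 55.3495/60 = 178.9224917
  E ⇒ keep positive
Point 5:
  φ: split at 2 digits → 06° and 56.44588′; 6 + 56.44588/60 = 6.9407647
  hemisphere S, so the sign is −
  Lon: degrees = first 3 digits = 158, minutes = 13.32809; 158 + 13.32809/60 = 158.2221348
  E ⇒ keep positive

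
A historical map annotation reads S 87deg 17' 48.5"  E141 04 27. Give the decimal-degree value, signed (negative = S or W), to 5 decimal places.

Latitude: 17′ + 48.5″ = 17.80833′; 87 + 17.80833/60 = 87.296806
hemisphere S, so the sign is −
Longitude: 4′ + 27″ = 4.45000′; 141 + 4.45000/60 = 141.074167
E ⇒ keep positive

-87.29681, 141.07417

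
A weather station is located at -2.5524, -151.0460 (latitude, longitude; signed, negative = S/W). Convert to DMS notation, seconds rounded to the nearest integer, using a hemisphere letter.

2°33′9″ S, 151°02′46″ W

Latitude is negative → S; |value| = 2.552400
Latitude: 0.552400 × 60 = 33.14400′ → 33′, remainder × 60 = 8.64″
Longitude is negative → W; |value| = 151.046000
λ: 0.046000° → 2.76000′; 0.76000 × 60 = 45.60″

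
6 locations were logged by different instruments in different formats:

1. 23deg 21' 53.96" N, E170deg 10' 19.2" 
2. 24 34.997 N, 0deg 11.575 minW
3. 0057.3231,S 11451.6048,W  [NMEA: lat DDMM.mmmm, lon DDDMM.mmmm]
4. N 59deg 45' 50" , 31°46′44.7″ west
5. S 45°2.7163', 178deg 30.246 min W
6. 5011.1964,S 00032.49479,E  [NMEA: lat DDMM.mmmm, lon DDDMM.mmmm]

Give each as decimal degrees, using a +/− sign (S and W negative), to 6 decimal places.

1. 23.364989, 170.172000
2. 24.583283, -0.192917
3. -0.955385, -114.860080
4. 59.763889, -31.779083
5. -45.045272, -178.504100
6. -50.186607, 0.541580

Point 1:
  Lat: 23 + 21/60 + 53.96/3600 = 23.3649889
  N ⇒ keep positive
  Longitude: 10′ + 19.2″ = 10.32000′; 170 + 10.32000/60 = 170.1720000
  E → positive
Point 2:
  Lat: 34.997′ = 0.583283°; total 24.5832833
  N → positive
  Longitude: 11.575′ = 0.192917°; total 0.1929167
  hemisphere W, so the sign is −
Point 3:
  Lat: degrees = first 2 digits = 0, minutes = 57.3231; 0 + 57.3231/60 = 0.9553850
  S → negative
  λ: split at 3 digits → 114° and 51.6048′; 114 + 51.6048/60 = 114.8600800
  W ⇒ negate
Point 4:
  Lat: 45′ + 50″ = 45.83333′; 59 + 45.83333/60 = 59.7638889
  N ⇒ keep positive
  Lon: 46′ + 44.7″ = 46.74500′; 31 + 46.74500/60 = 31.7790833
  W ⇒ negate
Point 5:
  Lat: 45 + 2.7163/60 = 45.0452717
  hemisphere S, so the sign is −
  λ: 178 + 30.246/60 = 178.5041000
  hemisphere W, so the sign is −
Point 6:
  Lat: degrees = first 2 digits = 50, minutes = 11.1964; 50 + 11.1964/60 = 50.1866067
  hemisphere S, so the sign is −
  Lon: split at 3 digits → 000° and 32.49479′; 0 + 32.49479/60 = 0.5415798
  E ⇒ keep positive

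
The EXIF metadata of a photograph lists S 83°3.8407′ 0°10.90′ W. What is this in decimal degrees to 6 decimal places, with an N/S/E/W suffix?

83.064012° S, 0.181667° W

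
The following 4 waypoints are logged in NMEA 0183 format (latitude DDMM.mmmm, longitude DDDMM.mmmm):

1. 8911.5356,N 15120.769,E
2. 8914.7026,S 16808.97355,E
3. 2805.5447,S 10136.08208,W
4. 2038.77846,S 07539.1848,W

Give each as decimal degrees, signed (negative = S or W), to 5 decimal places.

1. 89.19226, 151.34615
2. -89.24504, 168.14956
3. -28.09241, -101.60137
4. -20.64631, -75.65308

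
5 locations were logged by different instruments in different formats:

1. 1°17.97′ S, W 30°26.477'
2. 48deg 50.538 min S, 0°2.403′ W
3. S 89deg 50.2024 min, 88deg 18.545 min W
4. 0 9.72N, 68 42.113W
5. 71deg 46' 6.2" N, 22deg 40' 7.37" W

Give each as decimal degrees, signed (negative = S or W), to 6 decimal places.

Point 1:
  Latitude: 1 + 17.97/60 = 1.2995000
  S → negative
  Longitude: 26.477′ = 0.441283°; total 30.4412833
  W → negative
Point 2:
  Lat: 48 + 50.538/60 = 48.8423000
  S → negative
  Lon: 2.403′ = 0.040050°; total 0.0400500
  W → negative
Point 3:
  φ: 89 + 50.2024/60 = 89.8367067
  S → negative
  Longitude: 18.545′ = 0.309083°; total 88.3090833
  hemisphere W, so the sign is −
Point 4:
  φ: 0 + 9.72/60 = 0.1620000
  N → positive
  Lon: 68 + 42.113/60 = 68.7018833
  hemisphere W, so the sign is −
Point 5:
  Latitude: 71 + 46/60 + 6.2/3600 = 71.7683889
  N → positive
  Longitude: 22 + 40/60 + 7.37/3600 = 22.6687139
  W → negative

1. -1.299500, -30.441283
2. -48.842300, -0.040050
3. -89.836707, -88.309083
4. 0.162000, -68.701883
5. 71.768389, -22.668714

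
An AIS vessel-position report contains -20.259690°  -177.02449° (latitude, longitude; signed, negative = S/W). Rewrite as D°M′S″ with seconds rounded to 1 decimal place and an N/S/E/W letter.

Latitude is negative → S; |value| = 20.259690
φ: whole degrees 20; 15.58140′ → 15′ and 34.884″
Longitude is negative → W; |value| = 177.024490
λ: 0.024490 × 60 = 1.46940′ → 1′, remainder × 60 = 28.164″

20°15′34.9″ S, 177°01′28.2″ W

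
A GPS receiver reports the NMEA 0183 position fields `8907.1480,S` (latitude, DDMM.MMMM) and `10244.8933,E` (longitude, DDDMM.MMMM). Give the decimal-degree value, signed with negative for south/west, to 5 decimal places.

Lat: degrees = first 2 digits = 89, minutes = 7.148; 89 + 7.148/60 = 89.119133
hemisphere S, so the sign is −
Longitude: split at 3 digits → 102° and 44.8933′; 102 + 44.8933/60 = 102.748222
E ⇒ keep positive

-89.11913, 102.74822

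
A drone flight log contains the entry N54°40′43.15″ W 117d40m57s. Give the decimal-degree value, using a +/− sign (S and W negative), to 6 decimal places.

Latitude: 54° + 40/60 + 43.15/3600 = 54 + 0.666667 + 0.011986 = 54.6786528
N ⇒ keep positive
Longitude: 117 + 40/60 + 57/3600 = 117.6825000
hemisphere W, so the sign is −

54.678653, -117.682500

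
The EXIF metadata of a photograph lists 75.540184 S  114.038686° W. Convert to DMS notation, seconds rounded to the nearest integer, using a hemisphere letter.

75°32′25″ S, 114°02′19″ W

Latitude: 0.540184° → 32.41104′; 0.41104 × 60 = 24.66″
Lon: 0.038686° → 2.32116′; 0.32116 × 60 = 19.27″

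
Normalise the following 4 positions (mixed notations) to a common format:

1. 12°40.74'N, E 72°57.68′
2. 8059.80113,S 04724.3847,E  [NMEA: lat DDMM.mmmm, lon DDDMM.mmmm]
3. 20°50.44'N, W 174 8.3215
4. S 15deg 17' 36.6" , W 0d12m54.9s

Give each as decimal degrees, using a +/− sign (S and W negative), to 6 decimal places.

Point 1:
  Latitude: 40.74′ = 0.679000°; total 12.6790000
  N ⇒ keep positive
  Longitude: 57.68′ = 0.961333°; total 72.9613333
  E → positive
Point 2:
  Lat: split at 2 digits → 80° and 59.80113′; 80 + 59.80113/60 = 80.9966855
  S ⇒ negate
  Lon: split at 3 digits → 047° and 24.3847′; 47 + 24.3847/60 = 47.4064117
  E ⇒ keep positive
Point 3:
  φ: 50.44′ = 0.840667°; total 20.8406667
  N → positive
  λ: 174 + 8.3215/60 = 174.1386917
  W ⇒ negate
Point 4:
  Latitude: 17′ + 36.6″ = 17.61000′; 15 + 17.61000/60 = 15.2935000
  S ⇒ negate
  λ: 0 + 12/60 + 54.9/3600 = 0.2152500
  W ⇒ negate

1. 12.679000, 72.961333
2. -80.996686, 47.406412
3. 20.840667, -174.138692
4. -15.293500, -0.215250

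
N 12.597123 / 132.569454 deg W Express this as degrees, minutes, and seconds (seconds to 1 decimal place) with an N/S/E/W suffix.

Lat: 0.597123 × 60 = 35.82738′ → 35′, remainder × 60 = 49.643″
λ: whole degrees 132; 34.16724′ → 34′ and 10.034″

12°35′49.6″ N, 132°34′10.0″ W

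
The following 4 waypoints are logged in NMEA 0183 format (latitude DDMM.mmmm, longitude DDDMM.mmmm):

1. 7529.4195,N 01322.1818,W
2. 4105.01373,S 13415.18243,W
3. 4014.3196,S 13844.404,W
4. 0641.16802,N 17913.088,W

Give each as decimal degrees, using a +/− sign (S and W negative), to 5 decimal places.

1. 75.49033, -13.36970
2. -41.08356, -134.25304
3. -40.23866, -138.74007
4. 6.68613, -179.21813

Point 1:
  φ: degrees = first 2 digits = 75, minutes = 29.4195; 75 + 29.4195/60 = 75.490325
  N ⇒ keep positive
  λ: split at 3 digits → 013° and 22.1818′; 13 + 22.1818/60 = 13.369697
  hemisphere W, so the sign is −
Point 2:
  φ: degrees = first 2 digits = 41, minutes = 5.01373; 41 + 5.01373/60 = 41.083562
  S ⇒ negate
  λ: degrees = first 3 digits = 134, minutes = 15.18243; 134 + 15.18243/60 = 134.253041
  W ⇒ negate
Point 3:
  Lat: degrees = first 2 digits = 40, minutes = 14.3196; 40 + 14.3196/60 = 40.238660
  hemisphere S, so the sign is −
  λ: split at 3 digits → 138° and 44.404′; 138 + 44.404/60 = 138.740067
  W ⇒ negate
Point 4:
  Lat: split at 2 digits → 06° and 41.16802′; 6 + 41.16802/60 = 6.686134
  N → positive
  Longitude: degrees = first 3 digits = 179, minutes = 13.088; 179 + 13.088/60 = 179.218133
  W ⇒ negate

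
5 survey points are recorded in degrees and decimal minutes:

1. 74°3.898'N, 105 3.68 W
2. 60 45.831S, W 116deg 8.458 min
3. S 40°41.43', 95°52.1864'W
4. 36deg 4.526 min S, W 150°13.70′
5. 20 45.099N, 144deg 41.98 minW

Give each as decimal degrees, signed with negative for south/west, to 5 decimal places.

1. 74.06497, -105.06133
2. -60.76385, -116.14097
3. -40.69050, -95.86977
4. -36.07543, -150.22833
5. 20.75165, -144.69967

Point 1:
  Lat: 74 + 3.898/60 = 74.064967
  N ⇒ keep positive
  Lon: 3.68′ = 0.061333°; total 105.061333
  W → negative
Point 2:
  Latitude: 60 + 45.831/60 = 60.763850
  S ⇒ negate
  Lon: 8.458′ = 0.140967°; total 116.140967
  W ⇒ negate
Point 3:
  φ: 40 + 41.43/60 = 40.690500
  S → negative
  Lon: 52.1864′ = 0.869773°; total 95.869773
  W → negative
Point 4:
  φ: 4.526′ = 0.075433°; total 36.075433
  hemisphere S, so the sign is −
  Longitude: 13.7′ = 0.228333°; total 150.228333
  W ⇒ negate
Point 5:
  Latitude: 45.099′ = 0.751650°; total 20.751650
  N → positive
  λ: 144 + 41.98/60 = 144.699667
  W ⇒ negate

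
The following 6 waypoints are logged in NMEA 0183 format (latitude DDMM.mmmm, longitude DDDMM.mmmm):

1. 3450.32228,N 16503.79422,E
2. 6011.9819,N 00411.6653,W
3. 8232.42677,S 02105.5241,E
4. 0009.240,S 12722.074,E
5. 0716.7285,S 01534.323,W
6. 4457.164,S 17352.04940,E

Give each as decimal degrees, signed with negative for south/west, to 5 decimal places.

1. 34.83870, 165.06324
2. 60.19970, -4.19442
3. -82.54045, 21.09207
4. -0.15400, 127.36790
5. -7.27881, -15.57205
6. -44.95273, 173.86749

Point 1:
  φ: split at 2 digits → 34° and 50.32228′; 34 + 50.32228/60 = 34.838705
  N ⇒ keep positive
  Lon: split at 3 digits → 165° and 3.79422′; 165 + 3.79422/60 = 165.063237
  E ⇒ keep positive
Point 2:
  φ: split at 2 digits → 60° and 11.9819′; 60 + 11.9819/60 = 60.199698
  N ⇒ keep positive
  λ: split at 3 digits → 004° and 11.6653′; 4 + 11.6653/60 = 4.194422
  W ⇒ negate
Point 3:
  Latitude: degrees = first 2 digits = 82, minutes = 32.42677; 82 + 32.42677/60 = 82.540446
  S → negative
  λ: degrees = first 3 digits = 21, minutes = 5.5241; 21 + 5.5241/60 = 21.092068
  E → positive
Point 4:
  Latitude: degrees = first 2 digits = 0, minutes = 9.24; 0 + 9.24/60 = 0.154000
  hemisphere S, so the sign is −
  Longitude: split at 3 digits → 127° and 22.074′; 127 + 22.074/60 = 127.367900
  E ⇒ keep positive
Point 5:
  Latitude: degrees = first 2 digits = 7, minutes = 16.7285; 7 + 16.7285/60 = 7.278808
  S → negative
  Lon: degrees = first 3 digits = 15, minutes = 34.323; 15 + 34.323/60 = 15.572050
  W ⇒ negate
Point 6:
  Latitude: split at 2 digits → 44° and 57.164′; 44 + 57.164/60 = 44.952733
  hemisphere S, so the sign is −
  Lon: split at 3 digits → 173° and 52.0494′; 173 + 52.0494/60 = 173.867490
  E → positive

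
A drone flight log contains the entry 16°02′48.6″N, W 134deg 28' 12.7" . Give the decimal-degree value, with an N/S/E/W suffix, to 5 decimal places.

16.04683° N, 134.47019° W

Latitude: 2′ + 48.6″ = 2.81000′; 16 + 2.81000/60 = 16.046833
Longitude: 134 + 28/60 + 12.7/3600 = 134.470194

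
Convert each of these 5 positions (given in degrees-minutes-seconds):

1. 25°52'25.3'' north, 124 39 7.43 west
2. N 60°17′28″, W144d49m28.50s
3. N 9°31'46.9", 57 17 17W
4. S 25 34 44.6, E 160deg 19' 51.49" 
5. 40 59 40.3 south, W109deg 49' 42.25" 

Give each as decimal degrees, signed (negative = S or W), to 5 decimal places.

1. 25.87369, -124.65206
2. 60.29111, -144.82458
3. 9.52969, -57.28806
4. -25.57906, 160.33097
5. -40.99453, -109.82840

Point 1:
  Lat: 25 + 52/60 + 25.3/3600 = 25.873694
  N ⇒ keep positive
  Longitude: 124° + 39/60 + 7.43/3600 = 124 + 0.650000 + 0.002064 = 124.652064
  W ⇒ negate
Point 2:
  φ: 60 + 17/60 + 28/3600 = 60.291111
  N → positive
  Lon: 144° + 49/60 + 28.5/3600 = 144 + 0.816667 + 0.007917 = 144.824583
  W ⇒ negate
Point 3:
  φ: 31′ + 46.9″ = 31.78167′; 9 + 31.78167/60 = 9.529694
  N → positive
  Longitude: 57 + 17/60 + 17/3600 = 57.288056
  W → negative
Point 4:
  Latitude: 25 + 34/60 + 44.6/3600 = 25.579056
  S → negative
  λ: 19′ + 51.49″ = 19.85817′; 160 + 19.85817/60 = 160.330969
  E ⇒ keep positive
Point 5:
  Lat: 40 + 59/60 + 40.3/3600 = 40.994528
  hemisphere S, so the sign is −
  λ: 49′ + 42.25″ = 49.70417′; 109 + 49.70417/60 = 109.828403
  W ⇒ negate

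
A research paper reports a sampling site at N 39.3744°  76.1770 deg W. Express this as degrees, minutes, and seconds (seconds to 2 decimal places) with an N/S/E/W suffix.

39°22′27.84″ N, 76°10′37.20″ W

Latitude: 0.374400° → 22.46400′; 0.46400 × 60 = 27.8400″
Lon: whole degrees 76; 10.62000′ → 10′ and 37.2000″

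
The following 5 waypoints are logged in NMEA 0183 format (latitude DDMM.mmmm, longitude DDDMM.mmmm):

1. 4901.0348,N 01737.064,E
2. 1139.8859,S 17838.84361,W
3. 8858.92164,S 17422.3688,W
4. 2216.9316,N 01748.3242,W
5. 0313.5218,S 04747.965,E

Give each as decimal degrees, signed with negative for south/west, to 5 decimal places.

1. 49.01725, 17.61773
2. -11.66477, -178.64739
3. -88.98203, -174.37281
4. 22.28219, -17.80540
5. -3.22536, 47.79942

Point 1:
  Latitude: split at 2 digits → 49° and 1.0348′; 49 + 1.0348/60 = 49.017247
  N → positive
  λ: degrees = first 3 digits = 17, minutes = 37.064; 17 + 37.064/60 = 17.617733
  E → positive
Point 2:
  Lat: degrees = first 2 digits = 11, minutes = 39.8859; 11 + 39.8859/60 = 11.664765
  hemisphere S, so the sign is −
  λ: split at 3 digits → 178° and 38.84361′; 178 + 38.84361/60 = 178.647394
  W ⇒ negate
Point 3:
  φ: split at 2 digits → 88° and 58.92164′; 88 + 58.92164/60 = 88.982027
  hemisphere S, so the sign is −
  λ: degrees = first 3 digits = 174, minutes = 22.3688; 174 + 22.3688/60 = 174.372813
  W → negative
Point 4:
  φ: degrees = first 2 digits = 22, minutes = 16.9316; 22 + 16.9316/60 = 22.282193
  N ⇒ keep positive
  Longitude: degrees = first 3 digits = 17, minutes = 48.3242; 17 + 48.3242/60 = 17.805403
  hemisphere W, so the sign is −
Point 5:
  Lat: split at 2 digits → 03° and 13.5218′; 3 + 13.5218/60 = 3.225363
  S → negative
  Lon: split at 3 digits → 047° and 47.965′; 47 + 47.965/60 = 47.799417
  E → positive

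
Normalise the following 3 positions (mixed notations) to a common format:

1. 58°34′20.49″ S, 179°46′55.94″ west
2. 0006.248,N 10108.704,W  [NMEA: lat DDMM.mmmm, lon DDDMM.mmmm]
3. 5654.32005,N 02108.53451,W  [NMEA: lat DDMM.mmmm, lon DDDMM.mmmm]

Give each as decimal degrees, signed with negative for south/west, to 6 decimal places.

1. -58.572358, -179.782206
2. 0.104133, -101.145067
3. 56.905334, -21.142242

Point 1:
  φ: 58 + 34/60 + 20.49/3600 = 58.5723583
  S → negative
  λ: 46′ + 55.94″ = 46.93233′; 179 + 46.93233/60 = 179.7822056
  W → negative
Point 2:
  Latitude: degrees = first 2 digits = 0, minutes = 6.248; 0 + 6.248/60 = 0.1041333
  N → positive
  λ: degrees = first 3 digits = 101, minutes = 8.704; 101 + 8.704/60 = 101.1450667
  hemisphere W, so the sign is −
Point 3:
  φ: split at 2 digits → 56° and 54.32005′; 56 + 54.32005/60 = 56.9053342
  N → positive
  Lon: split at 3 digits → 021° and 8.53451′; 21 + 8.53451/60 = 21.1422418
  hemisphere W, so the sign is −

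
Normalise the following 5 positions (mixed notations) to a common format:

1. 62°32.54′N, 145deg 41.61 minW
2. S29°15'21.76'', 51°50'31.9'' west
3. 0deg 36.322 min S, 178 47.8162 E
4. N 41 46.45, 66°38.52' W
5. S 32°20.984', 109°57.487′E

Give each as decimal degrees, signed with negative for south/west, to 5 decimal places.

1. 62.54233, -145.69350
2. -29.25604, -51.84219
3. -0.60537, 178.79694
4. 41.77417, -66.64200
5. -32.34973, 109.95812

Point 1:
  Latitude: 32.54′ = 0.542333°; total 62.542333
  N ⇒ keep positive
  λ: 145 + 41.61/60 = 145.693500
  hemisphere W, so the sign is −
Point 2:
  Lat: 29 + 15/60 + 21.76/3600 = 29.256044
  hemisphere S, so the sign is −
  λ: 50′ + 31.9″ = 50.53167′; 51 + 50.53167/60 = 51.842194
  hemisphere W, so the sign is −
Point 3:
  Latitude: 36.322′ = 0.605367°; total 0.605367
  S → negative
  λ: 47.8162′ = 0.796937°; total 178.796937
  E ⇒ keep positive
Point 4:
  Latitude: 41 + 46.45/60 = 41.774167
  N → positive
  Lon: 38.52′ = 0.642000°; total 66.642000
  hemisphere W, so the sign is −
Point 5:
  Lat: 20.984′ = 0.349733°; total 32.349733
  hemisphere S, so the sign is −
  λ: 109 + 57.487/60 = 109.958117
  E → positive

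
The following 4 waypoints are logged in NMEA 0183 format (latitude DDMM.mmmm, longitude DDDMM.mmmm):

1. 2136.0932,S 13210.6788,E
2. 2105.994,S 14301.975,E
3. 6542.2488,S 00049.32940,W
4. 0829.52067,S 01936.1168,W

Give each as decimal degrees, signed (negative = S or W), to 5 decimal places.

Point 1:
  Lat: degrees = first 2 digits = 21, minutes = 36.0932; 21 + 36.0932/60 = 21.601553
  S → negative
  Longitude: split at 3 digits → 132° and 10.6788′; 132 + 10.6788/60 = 132.177980
  E ⇒ keep positive
Point 2:
  φ: split at 2 digits → 21° and 5.994′; 21 + 5.994/60 = 21.099900
  hemisphere S, so the sign is −
  λ: degrees = first 3 digits = 143, minutes = 1.975; 143 + 1.975/60 = 143.032917
  E ⇒ keep positive
Point 3:
  Latitude: split at 2 digits → 65° and 42.2488′; 65 + 42.2488/60 = 65.704147
  hemisphere S, so the sign is −
  Longitude: degrees = first 3 digits = 0, minutes = 49.3294; 0 + 49.3294/60 = 0.822157
  W ⇒ negate
Point 4:
  Lat: degrees = first 2 digits = 8, minutes = 29.52067; 8 + 29.52067/60 = 8.492011
  S ⇒ negate
  Lon: degrees = first 3 digits = 19, minutes = 36.1168; 19 + 36.1168/60 = 19.601947
  W → negative

1. -21.60155, 132.17798
2. -21.09990, 143.03292
3. -65.70415, -0.82216
4. -8.49201, -19.60195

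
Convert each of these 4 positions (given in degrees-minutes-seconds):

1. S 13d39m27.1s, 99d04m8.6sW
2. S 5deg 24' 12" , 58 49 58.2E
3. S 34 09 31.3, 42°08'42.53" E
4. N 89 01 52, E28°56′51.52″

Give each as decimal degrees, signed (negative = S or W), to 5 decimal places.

1. -13.65753, -99.06906
2. -5.40333, 58.83283
3. -34.15869, 42.14515
4. 89.03111, 28.94764

Point 1:
  φ: 13° + 39/60 + 27.1/3600 = 13 + 0.650000 + 0.007528 = 13.657528
  S ⇒ negate
  Longitude: 4′ + 8.6″ = 4.14333′; 99 + 4.14333/60 = 99.069056
  hemisphere W, so the sign is −
Point 2:
  φ: 24′ + 12″ = 24.20000′; 5 + 24.20000/60 = 5.403333
  hemisphere S, so the sign is −
  Lon: 58 + 49/60 + 58.2/3600 = 58.832833
  E ⇒ keep positive
Point 3:
  φ: 9′ + 31.3″ = 9.52167′; 34 + 9.52167/60 = 34.158694
  S → negative
  Longitude: 42° + 8/60 + 42.53/3600 = 42 + 0.133333 + 0.011814 = 42.145147
  E → positive
Point 4:
  Latitude: 89 + 1/60 + 52/3600 = 89.031111
  N → positive
  Lon: 28° + 56/60 + 51.52/3600 = 28 + 0.933333 + 0.014311 = 28.947644
  E → positive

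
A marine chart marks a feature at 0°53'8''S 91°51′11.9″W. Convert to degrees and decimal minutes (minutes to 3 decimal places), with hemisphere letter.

0° 53.133′ S, 91° 51.198′ W

φ: 53 + 8/60 = 53.13333′
Longitude: 51 + 11.9/60 = 51.19833′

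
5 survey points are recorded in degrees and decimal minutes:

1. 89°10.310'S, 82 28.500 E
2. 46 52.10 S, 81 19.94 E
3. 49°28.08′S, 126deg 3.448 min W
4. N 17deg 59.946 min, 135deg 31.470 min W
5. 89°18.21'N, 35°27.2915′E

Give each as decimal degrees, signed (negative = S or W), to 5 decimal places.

Point 1:
  φ: 89 + 10.31/60 = 89.171833
  hemisphere S, so the sign is −
  λ: 82 + 28.5/60 = 82.475000
  E ⇒ keep positive
Point 2:
  φ: 46 + 52.1/60 = 46.868333
  hemisphere S, so the sign is −
  Lon: 19.94′ = 0.332333°; total 81.332333
  E ⇒ keep positive
Point 3:
  φ: 28.08′ = 0.468000°; total 49.468000
  hemisphere S, so the sign is −
  Lon: 126 + 3.448/60 = 126.057467
  hemisphere W, so the sign is −
Point 4:
  Latitude: 59.946′ = 0.999100°; total 17.999100
  N → positive
  Lon: 135 + 31.47/60 = 135.524500
  hemisphere W, so the sign is −
Point 5:
  Latitude: 89 + 18.21/60 = 89.303500
  N → positive
  λ: 27.2915′ = 0.454858°; total 35.454858
  E → positive

1. -89.17183, 82.47500
2. -46.86833, 81.33233
3. -49.46800, -126.05747
4. 17.99910, -135.52450
5. 89.30350, 35.45486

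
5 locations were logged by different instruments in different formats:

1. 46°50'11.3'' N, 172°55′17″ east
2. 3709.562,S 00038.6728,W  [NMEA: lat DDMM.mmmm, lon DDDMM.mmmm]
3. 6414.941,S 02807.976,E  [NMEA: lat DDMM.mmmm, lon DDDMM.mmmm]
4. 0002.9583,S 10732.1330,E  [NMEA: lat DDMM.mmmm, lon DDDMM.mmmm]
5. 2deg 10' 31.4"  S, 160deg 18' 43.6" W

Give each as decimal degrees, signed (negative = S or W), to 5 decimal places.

Point 1:
  Latitude: 46 + 50/60 + 11.3/3600 = 46.836472
  N → positive
  Lon: 172° + 55/60 + 17/3600 = 172 + 0.916667 + 0.004722 = 172.921389
  E ⇒ keep positive
Point 2:
  φ: split at 2 digits → 37° and 9.562′; 37 + 9.562/60 = 37.159367
  S ⇒ negate
  Longitude: split at 3 digits → 000° and 38.6728′; 0 + 38.6728/60 = 0.644547
  W → negative
Point 3:
  Latitude: degrees = first 2 digits = 64, minutes = 14.941; 64 + 14.941/60 = 64.249017
  S ⇒ negate
  λ: split at 3 digits → 028° and 7.976′; 28 + 7.976/60 = 28.132933
  E ⇒ keep positive
Point 4:
  Lat: split at 2 digits → 00° and 2.9583′; 0 + 2.9583/60 = 0.049305
  S → negative
  λ: split at 3 digits → 107° and 32.133′; 107 + 32.133/60 = 107.535550
  E → positive
Point 5:
  Latitude: 2° + 10/60 + 31.4/3600 = 2 + 0.166667 + 0.008722 = 2.175389
  S ⇒ negate
  Longitude: 160 + 18/60 + 43.6/3600 = 160.312111
  W → negative

1. 46.83647, 172.92139
2. -37.15937, -0.64455
3. -64.24902, 28.13293
4. -0.04931, 107.53555
5. -2.17539, -160.31211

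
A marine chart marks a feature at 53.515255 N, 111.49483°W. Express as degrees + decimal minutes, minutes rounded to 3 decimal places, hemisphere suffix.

53° 30.915′ N, 111° 29.690′ W

Lat: 53° + 0.515255 × 60 = 53° 30.91530′
Longitude: minutes = (111.494830 − 111) × 60 = 29.68980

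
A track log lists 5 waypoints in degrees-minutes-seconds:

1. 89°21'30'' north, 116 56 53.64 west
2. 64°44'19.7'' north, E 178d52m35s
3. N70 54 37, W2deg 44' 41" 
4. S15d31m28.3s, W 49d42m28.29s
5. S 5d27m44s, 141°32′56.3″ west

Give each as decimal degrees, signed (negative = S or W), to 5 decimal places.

Point 1:
  Latitude: 89° + 21/60 + 30/3600 = 89 + 0.350000 + 0.008333 = 89.358333
  N → positive
  Lon: 116 + 56/60 + 53.64/3600 = 116.948233
  W → negative
Point 2:
  Latitude: 64° + 44/60 + 19.7/3600 = 64 + 0.733333 + 0.005472 = 64.738806
  N → positive
  λ: 178° + 52/60 + 35/3600 = 178 + 0.866667 + 0.009722 = 178.876389
  E ⇒ keep positive
Point 3:
  φ: 70 + 54/60 + 37/3600 = 70.910278
  N → positive
  Lon: 2 + 44/60 + 41/3600 = 2.744722
  hemisphere W, so the sign is −
Point 4:
  φ: 31′ + 28.3″ = 31.47167′; 15 + 31.47167/60 = 15.524528
  S → negative
  Longitude: 42′ + 28.29″ = 42.47150′; 49 + 42.47150/60 = 49.707858
  W → negative
Point 5:
  Latitude: 5 + 27/60 + 44/3600 = 5.462222
  S ⇒ negate
  Longitude: 32′ + 56.3″ = 32.93833′; 141 + 32.93833/60 = 141.548972
  hemisphere W, so the sign is −

1. 89.35833, -116.94823
2. 64.73881, 178.87639
3. 70.91028, -2.74472
4. -15.52453, -49.70786
5. -5.46222, -141.54897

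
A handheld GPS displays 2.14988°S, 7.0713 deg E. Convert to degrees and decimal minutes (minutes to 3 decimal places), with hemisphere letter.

Lat: minutes = (2.149880 − 2) × 60 = 8.99280
Lon: fractional part 0.071300 → 4.27800 minutes

2° 8.993′ S, 7° 4.278′ E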